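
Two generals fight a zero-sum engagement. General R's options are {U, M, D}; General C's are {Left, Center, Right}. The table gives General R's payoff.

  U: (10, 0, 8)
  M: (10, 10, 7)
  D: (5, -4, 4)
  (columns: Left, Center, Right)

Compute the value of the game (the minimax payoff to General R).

80/11

Row minima: U → 0, M → 7, D → -4; maximin = 7.
Column maxima: Left → 10, Center → 10, Right → 8; minimax = 8.
7 ≠ 8, so there is no saddle point; optimal play is mixed.
D is strictly dominated by U, so General R never plays it.
Left is strictly dominated by Right (it gives General R strictly more in every row), so General C never plays it.
On the remaining 2×2 (U, M vs Center, Right):
Let General R play U with probability p. Expected payoff against Center: 0p + 10(1−p) = −10p + 10; against Right: 8p + 7(1−p) = p + 7.
Setting these equal: −10p + 10 = p + 7 ⇒ −11p = -3 ⇒ p = 3/11, and the value is (-10)·(3/11) + 10 = 80/11.
For General C: with q = P(Center), equating U's and M's payoffs gives −8q + 8 = 3q + 7 ⇒ q = 1/11.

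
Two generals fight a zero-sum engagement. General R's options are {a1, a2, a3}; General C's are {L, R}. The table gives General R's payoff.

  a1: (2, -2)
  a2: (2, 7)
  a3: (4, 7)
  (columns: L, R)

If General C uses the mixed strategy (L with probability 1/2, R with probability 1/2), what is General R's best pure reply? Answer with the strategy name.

Expected payoff of a1: (1/2)·2 + (1/2)·(-2) = 0.
Expected payoff of a2: (1/2)·2 + (1/2)·7 = 9/2.
Expected payoff of a3: (1/2)·4 + (1/2)·7 = 11/2.
The largest is 11/2, so General R's best response is a3.

a3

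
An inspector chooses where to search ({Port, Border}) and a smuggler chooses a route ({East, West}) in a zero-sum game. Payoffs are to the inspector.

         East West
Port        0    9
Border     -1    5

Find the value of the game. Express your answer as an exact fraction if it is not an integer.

Row minima: Port → 0, Border → -1; maximin = 0.
Column maxima: East → 0, West → 9; minimax = 0.
Since maximin = minimax = 0, there is a saddle point and the value is 0.

0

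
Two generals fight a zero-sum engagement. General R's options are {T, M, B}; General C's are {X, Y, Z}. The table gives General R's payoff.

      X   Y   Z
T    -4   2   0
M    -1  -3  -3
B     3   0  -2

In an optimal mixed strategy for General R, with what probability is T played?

5/9

Row minima: T → -4, M → -3, B → -2; maximin = -2.
Column maxima: X → 3, Y → 2, Z → 0; minimax = 0.
-2 ≠ 0, so there is no saddle point; optimal play is mixed.
M is strictly dominated by B, so General R never plays it.
With M eliminated, Y is strictly dominated by Z (it gives General R strictly more in every remaining row), so General C never plays it.
On the remaining 2×2 (T, B vs X, Z):
Let General R play T with probability p. Expected payoff against X: (-4)p + 3(1−p) = −7p + 3; against Z: 0p + (-2)(1−p) = 2p − 2.
Setting these equal: −7p + 3 = 2p − 2 ⇒ −9p = -5 ⇒ p = 5/9, and the value is (-7)·(5/9) + 3 = -8/9.
For General C: with q = P(X), equating T's and B's payoffs gives −4q = 5q − 2 ⇒ q = 2/9.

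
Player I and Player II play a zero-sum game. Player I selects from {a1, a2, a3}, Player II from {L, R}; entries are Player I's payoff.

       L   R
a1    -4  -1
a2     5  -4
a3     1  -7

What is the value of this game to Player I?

-7/4

Row minima: a1 → -4, a2 → -4, a3 → -7; maximin = -4.
Column maxima: L → 5, R → -1; minimax = -1.
-4 ≠ -1, so there is no saddle point; optimal play is mixed.
a3 is strictly dominated by a2, so Player I never plays it.
On the remaining 2×2 (a1, a2 vs L, R):
Let Player I play a1 with probability p. Expected payoff against L: (-4)p + 5(1−p) = −9p + 5; against R: (-1)p + (-4)(1−p) = 3p − 4.
Setting these equal: −9p + 5 = 3p − 4 ⇒ −12p = -9 ⇒ p = 3/4, and the value is (-9)·(3/4) + 5 = -7/4.
For Player II: with q = P(L), equating a1's and a2's payoffs gives −3q − 1 = 9q − 4 ⇒ q = 1/4.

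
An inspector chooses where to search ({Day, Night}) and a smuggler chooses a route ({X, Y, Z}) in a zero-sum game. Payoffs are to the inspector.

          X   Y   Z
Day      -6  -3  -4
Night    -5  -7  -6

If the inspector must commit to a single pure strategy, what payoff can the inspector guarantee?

Row minima: Day → -6, Night → -7.
The best of these is -6.

-6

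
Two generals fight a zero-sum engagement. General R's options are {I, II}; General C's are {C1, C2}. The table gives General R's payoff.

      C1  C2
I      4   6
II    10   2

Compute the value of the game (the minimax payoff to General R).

26/5

Row minima: I → 4, II → 2; maximin = 4.
Column maxima: C1 → 10, C2 → 6; minimax = 6.
4 ≠ 6, so there is no saddle point; optimal play is mixed.
Let General R play I with probability p. Expected payoff against C1: 4p + 10(1−p) = −6p + 10; against C2: 6p + 2(1−p) = 4p + 2.
Setting these equal: −6p + 10 = 4p + 2 ⇒ −10p = -8 ⇒ p = 4/5, and the value is (-6)·(4/5) + 10 = 26/5.
For General C: with q = P(C1), equating I's and II's payoffs gives −2q + 6 = 8q + 2 ⇒ q = 2/5.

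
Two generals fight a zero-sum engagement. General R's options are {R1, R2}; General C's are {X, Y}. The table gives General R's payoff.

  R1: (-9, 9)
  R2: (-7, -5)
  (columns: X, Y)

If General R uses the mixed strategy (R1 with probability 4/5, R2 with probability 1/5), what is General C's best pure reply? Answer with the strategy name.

If General C plays X, General R's expected payoff is (4/5)·(-9) + (1/5)·(-7) = -43/5.
If General C plays Y, General R's expected payoff is (4/5)·9 + (1/5)·(-5) = 31/5.
General C minimizes General R's payoff; the smallest is -43/5, so the best response is X.

X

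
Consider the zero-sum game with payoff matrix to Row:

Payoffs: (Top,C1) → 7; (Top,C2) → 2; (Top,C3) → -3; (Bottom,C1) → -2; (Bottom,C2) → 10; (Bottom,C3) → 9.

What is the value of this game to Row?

19/7

Row minima: Top → -3, Bottom → -2; maximin = -2.
Column maxima: C1 → 7, C2 → 10, C3 → 9; minimax = 7.
-2 ≠ 7, so there is no saddle point; optimal play is mixed.
C2 is strictly dominated by C3 (it gives Row strictly more in every row), so Column never plays it.
On the remaining 2×2 (Top, Bottom vs C1, C3):
Let Row play Top with probability p. Expected payoff against C1: 7p + (-2)(1−p) = 9p − 2; against C3: (-3)p + 9(1−p) = −12p + 9.
Setting these equal: 9p − 2 = −12p + 9 ⇒ 21p = 11 ⇒ p = 11/21, and the value is (9)·(11/21) − 2 = 19/7.
For Column: with q = P(C1), equating Top's and Bottom's payoffs gives 10q − 3 = −11q + 9 ⇒ q = 4/7.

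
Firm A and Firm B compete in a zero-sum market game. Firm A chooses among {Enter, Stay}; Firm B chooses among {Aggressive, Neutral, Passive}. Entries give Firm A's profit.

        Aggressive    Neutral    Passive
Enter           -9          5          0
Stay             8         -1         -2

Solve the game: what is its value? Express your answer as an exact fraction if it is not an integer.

-18/19

Row minima: Enter → -9, Stay → -2; maximin = -2.
Column maxima: Aggressive → 8, Neutral → 5, Passive → 0; minimax = 0.
-2 ≠ 0, so there is no saddle point; optimal play is mixed.
Neutral is strictly dominated by Passive (it gives Firm A strictly more in every row), so Firm B never plays it.
On the remaining 2×2 (Enter, Stay vs Aggressive, Passive):
Let Firm A play Enter with probability p. Expected payoff against Aggressive: (-9)p + 8(1−p) = −17p + 8; against Passive: 0p + (-2)(1−p) = 2p − 2.
Setting these equal: −17p + 8 = 2p − 2 ⇒ −19p = -10 ⇒ p = 10/19, and the value is (-17)·(10/19) + 8 = -18/19.
For Firm B: with q = P(Aggressive), equating Enter's and Stay's payoffs gives −9q = 10q − 2 ⇒ q = 2/19.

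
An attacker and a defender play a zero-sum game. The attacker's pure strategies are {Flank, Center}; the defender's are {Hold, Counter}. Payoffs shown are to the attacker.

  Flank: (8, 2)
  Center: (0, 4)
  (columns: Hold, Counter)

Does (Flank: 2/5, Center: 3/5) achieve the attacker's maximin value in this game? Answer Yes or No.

Yes

Against Hold this mix gives (2/5)·8 + (3/5)·0 = 16/5.
Against Counter this mix gives (2/5)·2 + (3/5)·4 = 16/5.
All of the defender's active replies (Hold, Counter) yield 16/5, and no column does worse for the attacker. The mix makes the defender indifferent and guarantees 16/5, so it is optimal.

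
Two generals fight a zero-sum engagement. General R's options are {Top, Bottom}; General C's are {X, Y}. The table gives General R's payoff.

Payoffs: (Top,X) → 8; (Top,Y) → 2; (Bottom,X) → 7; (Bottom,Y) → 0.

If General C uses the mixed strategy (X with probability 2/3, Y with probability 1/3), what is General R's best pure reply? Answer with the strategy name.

Top

Expected payoff of Top: (2/3)·8 + (1/3)·2 = 6.
Expected payoff of Bottom: (2/3)·7 + (1/3)·0 = 14/3.
The largest is 6, so General R's best response is Top.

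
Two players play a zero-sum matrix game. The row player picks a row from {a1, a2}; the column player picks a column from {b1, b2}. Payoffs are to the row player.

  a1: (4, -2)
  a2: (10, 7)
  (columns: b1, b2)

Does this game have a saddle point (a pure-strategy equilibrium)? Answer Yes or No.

Row minima: a1 → -2, a2 → 7; maximin = 7.
Column maxima: b1 → 10, b2 → 7; minimax = 7.
maximin = minimax = 7, so a saddle point exists.

Yes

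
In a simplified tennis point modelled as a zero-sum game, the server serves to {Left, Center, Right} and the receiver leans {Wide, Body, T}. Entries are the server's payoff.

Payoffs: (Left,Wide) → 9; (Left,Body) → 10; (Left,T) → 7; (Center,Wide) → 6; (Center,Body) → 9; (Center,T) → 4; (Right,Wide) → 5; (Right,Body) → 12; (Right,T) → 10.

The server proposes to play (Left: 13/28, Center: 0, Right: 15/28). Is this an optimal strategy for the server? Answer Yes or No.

Against Wide this mix gives (13/28)·9 + (15/28)·5 = 48/7.
Against Body this mix gives (13/28)·10 + (15/28)·12 = 155/14.
Against T this mix gives (13/28)·7 + (15/28)·10 = 241/28.
The receiver will play Wide, holding the server to 48/7. Shifting weight toward the row that does better against Wide would raise this floor (the equalizing mix achieves 55/7 against both Wide and T), so the proposed strategy is not optimal.

No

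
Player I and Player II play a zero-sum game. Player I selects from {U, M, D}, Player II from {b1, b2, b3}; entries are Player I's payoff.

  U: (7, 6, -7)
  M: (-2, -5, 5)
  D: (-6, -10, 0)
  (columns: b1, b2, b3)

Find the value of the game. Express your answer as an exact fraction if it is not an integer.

Row minima: U → -7, M → -5, D → -10; maximin = -5.
Column maxima: b1 → 7, b2 → 6, b3 → 5; minimax = 5.
-5 ≠ 5, so there is no saddle point; optimal play is mixed.
D is strictly dominated by M, so Player I never plays it.
b1 is strictly dominated by b2 (it gives Player I strictly more in every row), so Player II never plays it.
On the remaining 2×2 (U, M vs b2, b3):
Let Player I play U with probability p. Expected payoff against b2: 6p + (-5)(1−p) = 11p − 5; against b3: (-7)p + 5(1−p) = −12p + 5.
Setting these equal: 11p − 5 = −12p + 5 ⇒ 23p = 10 ⇒ p = 10/23, and the value is (11)·(10/23) − 5 = -5/23.
For Player II: with q = P(b2), equating U's and M's payoffs gives 13q − 7 = −10q + 5 ⇒ q = 12/23.

-5/23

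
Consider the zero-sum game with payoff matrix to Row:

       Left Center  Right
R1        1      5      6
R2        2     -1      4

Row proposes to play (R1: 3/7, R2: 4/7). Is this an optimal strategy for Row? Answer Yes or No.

Yes

Against Left this mix gives (3/7)·1 + (4/7)·2 = 11/7.
Against Center this mix gives (3/7)·5 + (4/7)·(-1) = 11/7.
Against Right this mix gives (3/7)·6 + (4/7)·4 = 34/7.
All of Column's active replies (Left, Center) yield 11/7, and no column does worse for Row. The mix makes Column indifferent and guarantees 11/7, so it is optimal.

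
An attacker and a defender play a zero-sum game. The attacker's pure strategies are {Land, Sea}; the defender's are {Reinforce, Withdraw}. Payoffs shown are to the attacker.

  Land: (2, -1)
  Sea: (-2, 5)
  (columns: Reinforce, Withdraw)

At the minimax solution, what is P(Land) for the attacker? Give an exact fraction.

Row minima: Land → -1, Sea → -2; maximin = -1.
Column maxima: Reinforce → 2, Withdraw → 5; minimax = 2.
-1 ≠ 2, so there is no saddle point; optimal play is mixed.
Let the attacker play Land with probability p. Expected payoff against Reinforce: 2p + (-2)(1−p) = 4p − 2; against Withdraw: (-1)p + 5(1−p) = −6p + 5.
Setting these equal: 4p − 2 = −6p + 5 ⇒ 10p = 7 ⇒ p = 7/10, and the value is (4)·(7/10) − 2 = 4/5.
For the defender: with q = P(Reinforce), equating Land's and Sea's payoffs gives 3q − 1 = −7q + 5 ⇒ q = 3/5.

7/10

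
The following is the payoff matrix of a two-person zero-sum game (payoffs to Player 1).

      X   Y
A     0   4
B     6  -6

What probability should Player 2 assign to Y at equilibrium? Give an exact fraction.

Row minima: A → 0, B → -6; maximin = 0.
Column maxima: X → 6, Y → 4; minimax = 4.
0 ≠ 4, so there is no saddle point; optimal play is mixed.
Let Player 1 play A with probability p. Expected payoff against X: 0p + 6(1−p) = −6p + 6; against Y: 4p + (-6)(1−p) = 10p − 6.
Setting these equal: −6p + 6 = 10p − 6 ⇒ −16p = -12 ⇒ p = 3/4, and the value is (-6)·(3/4) + 6 = 3/2.
For Player 2: with q = P(X), equating A's and B's payoffs gives −4q + 4 = 12q − 6 ⇒ q = 5/8.

3/8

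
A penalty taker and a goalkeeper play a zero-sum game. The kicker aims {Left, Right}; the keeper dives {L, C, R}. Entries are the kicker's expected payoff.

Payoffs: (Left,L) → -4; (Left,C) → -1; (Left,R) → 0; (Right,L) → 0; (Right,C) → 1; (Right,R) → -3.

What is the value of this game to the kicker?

Row minima: Left → -4, Right → -3; maximin = -3.
Column maxima: L → 0, C → 1, R → 0; minimax = 0.
-3 ≠ 0, so there is no saddle point; optimal play is mixed.
C is strictly dominated by L (it gives the kicker strictly more in every row), so the keeper never plays it.
On the remaining 2×2 (Left, Right vs L, R):
Let the kicker play Left with probability p. Expected payoff against L: (-4)p + 0(1−p) = −4p; against R: 0p + (-3)(1−p) = 3p − 3.
Setting these equal: −4p = 3p − 3 ⇒ −7p = -3 ⇒ p = 3/7, and the value is (-4)·(3/7) = -12/7.
For the keeper: with q = P(L), equating Left's and Right's payoffs gives −4q = 3q − 3 ⇒ q = 3/7.

-12/7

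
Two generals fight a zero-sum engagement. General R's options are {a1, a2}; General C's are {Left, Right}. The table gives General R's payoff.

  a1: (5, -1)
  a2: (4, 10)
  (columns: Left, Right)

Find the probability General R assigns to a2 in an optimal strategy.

1/2

Row minima: a1 → -1, a2 → 4; maximin = 4.
Column maxima: Left → 5, Right → 10; minimax = 5.
4 ≠ 5, so there is no saddle point; optimal play is mixed.
Let General R play a1 with probability p. Expected payoff against Left: 5p + 4(1−p) = p + 4; against Right: (-1)p + 10(1−p) = −11p + 10.
Setting these equal: p + 4 = −11p + 10 ⇒ 12p = 6 ⇒ p = 1/2, and the value is (1)·(1/2) + 4 = 9/2.
For General C: with q = P(Left), equating a1's and a2's payoffs gives 6q − 1 = −6q + 10 ⇒ q = 11/12.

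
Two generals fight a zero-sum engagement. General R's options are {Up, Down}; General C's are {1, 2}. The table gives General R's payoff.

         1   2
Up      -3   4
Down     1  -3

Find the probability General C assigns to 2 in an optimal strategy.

Row minima: Up → -3, Down → -3; maximin = -3.
Column maxima: 1 → 1, 2 → 4; minimax = 1.
-3 ≠ 1, so there is no saddle point; optimal play is mixed.
Let General R play Up with probability p. Expected payoff against 1: (-3)p + 1(1−p) = −4p + 1; against 2: 4p + (-3)(1−p) = 7p − 3.
Setting these equal: −4p + 1 = 7p − 3 ⇒ −11p = -4 ⇒ p = 4/11, and the value is (-4)·(4/11) + 1 = -5/11.
For General C: with q = P(1), equating Up's and Down's payoffs gives −7q + 4 = 4q − 3 ⇒ q = 7/11.

4/11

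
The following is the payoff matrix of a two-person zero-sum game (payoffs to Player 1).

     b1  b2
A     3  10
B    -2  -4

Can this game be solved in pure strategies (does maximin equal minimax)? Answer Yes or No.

Yes

Row minima: A → 3, B → -4; maximin = 3.
Column maxima: b1 → 3, b2 → 10; minimax = 3.
maximin = minimax = 3, so a saddle point exists.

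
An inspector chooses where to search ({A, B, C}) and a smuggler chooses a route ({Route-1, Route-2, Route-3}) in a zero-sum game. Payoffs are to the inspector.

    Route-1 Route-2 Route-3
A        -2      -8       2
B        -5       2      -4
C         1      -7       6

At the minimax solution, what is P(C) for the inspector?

Row minima: A → -8, B → -5, C → -7; maximin = -5.
Column maxima: Route-1 → 1, Route-2 → 2, Route-3 → 6; minimax = 1.
-5 ≠ 1, so there is no saddle point; optimal play is mixed.
A is strictly dominated by C, so the inspector never plays it.
Route-3 is strictly dominated by Route-1 (it gives the inspector strictly more in every row), so the smuggler never plays it.
On the remaining 2×2 (B, C vs Route-1, Route-2):
Let the inspector play B with probability p. Expected payoff against Route-1: (-5)p + 1(1−p) = −6p + 1; against Route-2: 2p + (-7)(1−p) = 9p − 7.
Setting these equal: −6p + 1 = 9p − 7 ⇒ −15p = -8 ⇒ p = 8/15, and the value is (-6)·(8/15) + 1 = -11/5.
For the smuggler: with q = P(Route-1), equating B's and C's payoffs gives −7q + 2 = 8q − 7 ⇒ q = 3/5.

7/15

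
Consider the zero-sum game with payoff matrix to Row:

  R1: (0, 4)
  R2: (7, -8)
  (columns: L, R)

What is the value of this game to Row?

28/19

Row minima: R1 → 0, R2 → -8; maximin = 0.
Column maxima: L → 7, R → 4; minimax = 4.
0 ≠ 4, so there is no saddle point; optimal play is mixed.
Let Row play R1 with probability p. Expected payoff against L: 0p + 7(1−p) = −7p + 7; against R: 4p + (-8)(1−p) = 12p − 8.
Setting these equal: −7p + 7 = 12p − 8 ⇒ −19p = -15 ⇒ p = 15/19, and the value is (-7)·(15/19) + 7 = 28/19.
For Column: with q = P(L), equating R1's and R2's payoffs gives −4q + 4 = 15q − 8 ⇒ q = 12/19.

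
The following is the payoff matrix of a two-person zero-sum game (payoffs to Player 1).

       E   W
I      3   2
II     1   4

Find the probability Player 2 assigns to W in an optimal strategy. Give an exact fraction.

1/2

Row minima: I → 2, II → 1; maximin = 2.
Column maxima: E → 3, W → 4; minimax = 3.
2 ≠ 3, so there is no saddle point; optimal play is mixed.
Let Player 1 play I with probability p. Expected payoff against E: 3p + 1(1−p) = 2p + 1; against W: 2p + 4(1−p) = −2p + 4.
Setting these equal: 2p + 1 = −2p + 4 ⇒ 4p = 3 ⇒ p = 3/4, and the value is (2)·(3/4) + 1 = 5/2.
For Player 2: with q = P(E), equating I's and II's payoffs gives q + 2 = −3q + 4 ⇒ q = 1/2.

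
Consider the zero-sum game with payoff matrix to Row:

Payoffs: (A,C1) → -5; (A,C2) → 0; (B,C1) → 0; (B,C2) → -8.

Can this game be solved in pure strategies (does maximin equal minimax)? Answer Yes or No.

Row minima: A → -5, B → -8; maximin = -5.
Column maxima: C1 → 0, C2 → 0; minimax = 0.
-5 ≠ 0, so no pure-strategy equilibrium exists.

No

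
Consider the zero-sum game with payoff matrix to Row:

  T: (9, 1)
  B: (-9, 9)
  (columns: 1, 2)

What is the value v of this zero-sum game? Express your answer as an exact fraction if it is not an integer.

Row minima: T → 1, B → -9; maximin = 1.
Column maxima: 1 → 9, 2 → 9; minimax = 9.
1 ≠ 9, so there is no saddle point; optimal play is mixed.
Let Row play T with probability p. Expected payoff against 1: 9p + (-9)(1−p) = 18p − 9; against 2: 1p + 9(1−p) = −8p + 9.
Setting these equal: 18p − 9 = −8p + 9 ⇒ 26p = 18 ⇒ p = 9/13, and the value is (18)·(9/13) − 9 = 45/13.
For Column: with q = P(1), equating T's and B's payoffs gives 8q + 1 = −18q + 9 ⇒ q = 4/13.

45/13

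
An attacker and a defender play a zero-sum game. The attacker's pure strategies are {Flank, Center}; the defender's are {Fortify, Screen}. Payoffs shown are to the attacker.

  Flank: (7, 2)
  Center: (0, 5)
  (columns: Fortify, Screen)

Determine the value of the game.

Row minima: Flank → 2, Center → 0; maximin = 2.
Column maxima: Fortify → 7, Screen → 5; minimax = 5.
2 ≠ 5, so there is no saddle point; optimal play is mixed.
Let the attacker play Flank with probability p. Expected payoff against Fortify: 7p + 0(1−p) = 7p; against Screen: 2p + 5(1−p) = −3p + 5.
Setting these equal: 7p = −3p + 5 ⇒ 10p = 5 ⇒ p = 1/2, and the value is (7)·(1/2) = 7/2.
For the defender: with q = P(Fortify), equating Flank's and Center's payoffs gives 5q + 2 = −5q + 5 ⇒ q = 3/10.

7/2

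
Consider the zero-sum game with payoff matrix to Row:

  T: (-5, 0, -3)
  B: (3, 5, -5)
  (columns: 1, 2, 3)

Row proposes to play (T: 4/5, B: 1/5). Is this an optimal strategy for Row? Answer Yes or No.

Against 1 this mix gives (4/5)·(-5) + (1/5)·3 = -17/5.
Against 2 this mix gives (4/5)·0 + (1/5)·5 = 1.
Against 3 this mix gives (4/5)·(-3) + (1/5)·(-5) = -17/5.
All of Column's active replies (1, 3) yield -17/5, and no column does worse for Row. The mix makes Column indifferent and guarantees -17/5, so it is optimal.

Yes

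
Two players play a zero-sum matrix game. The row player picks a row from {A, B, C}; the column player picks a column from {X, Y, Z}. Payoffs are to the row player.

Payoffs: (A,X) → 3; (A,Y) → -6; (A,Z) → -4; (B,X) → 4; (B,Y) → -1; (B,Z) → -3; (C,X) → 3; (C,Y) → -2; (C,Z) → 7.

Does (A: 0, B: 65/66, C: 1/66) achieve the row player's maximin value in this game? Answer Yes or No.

No

Against X this mix gives (65/66)·4 + (1/66)·3 = 263/66.
Against Y this mix gives (65/66)·(-1) + (1/66)·(-2) = -67/66.
Against Z this mix gives (65/66)·(-3) + (1/66)·7 = -94/33.
The column player will play Z, holding the row player to -94/33. Shifting weight toward the row that does better against Z would raise this floor (the equalizing mix achieves -13/11 against both Z and Y), so the proposed strategy is not optimal.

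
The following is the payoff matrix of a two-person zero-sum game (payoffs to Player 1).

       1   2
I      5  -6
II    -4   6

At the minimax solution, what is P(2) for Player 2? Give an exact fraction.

3/7

Row minima: I → -6, II → -4; maximin = -4.
Column maxima: 1 → 5, 2 → 6; minimax = 5.
-4 ≠ 5, so there is no saddle point; optimal play is mixed.
Let Player 1 play I with probability p. Expected payoff against 1: 5p + (-4)(1−p) = 9p − 4; against 2: (-6)p + 6(1−p) = −12p + 6.
Setting these equal: 9p − 4 = −12p + 6 ⇒ 21p = 10 ⇒ p = 10/21, and the value is (9)·(10/21) − 4 = 2/7.
For Player 2: with q = P(1), equating I's and II's payoffs gives 11q − 6 = −10q + 6 ⇒ q = 4/7.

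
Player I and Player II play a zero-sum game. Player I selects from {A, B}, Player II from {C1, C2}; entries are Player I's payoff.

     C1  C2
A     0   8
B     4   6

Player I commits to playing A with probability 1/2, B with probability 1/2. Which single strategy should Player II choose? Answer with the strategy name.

If Player II plays C1, Player I's expected payoff is (1/2)·0 + (1/2)·4 = 2.
If Player II plays C2, Player I's expected payoff is (1/2)·8 + (1/2)·6 = 7.
Player II minimizes Player I's payoff; the smallest is 2, so the best response is C1.

C1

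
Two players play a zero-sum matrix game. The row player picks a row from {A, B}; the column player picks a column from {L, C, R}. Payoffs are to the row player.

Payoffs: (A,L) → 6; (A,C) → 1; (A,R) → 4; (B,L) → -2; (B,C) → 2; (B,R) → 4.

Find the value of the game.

14/9

Row minima: A → 1, B → -2; maximin = 1.
Column maxima: L → 6, C → 2, R → 4; minimax = 2.
1 ≠ 2, so there is no saddle point; optimal play is mixed.
R is strictly dominated by C (it gives the row player strictly more in every row), so the column player never plays it.
On the remaining 2×2 (A, B vs L, C):
Let the row player play A with probability p. Expected payoff against L: 6p + (-2)(1−p) = 8p − 2; against C: 1p + 2(1−p) = −p + 2.
Setting these equal: 8p − 2 = −p + 2 ⇒ 9p = 4 ⇒ p = 4/9, and the value is (8)·(4/9) − 2 = 14/9.
For the column player: with q = P(L), equating A's and B's payoffs gives 5q + 1 = −4q + 2 ⇒ q = 1/9.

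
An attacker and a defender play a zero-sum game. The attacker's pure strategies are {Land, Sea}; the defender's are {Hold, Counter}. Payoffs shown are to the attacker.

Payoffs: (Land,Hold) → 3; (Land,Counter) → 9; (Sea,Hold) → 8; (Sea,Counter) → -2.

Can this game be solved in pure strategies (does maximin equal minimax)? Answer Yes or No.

No

Row minima: Land → 3, Sea → -2; maximin = 3.
Column maxima: Hold → 8, Counter → 9; minimax = 8.
3 ≠ 8, so no pure-strategy equilibrium exists.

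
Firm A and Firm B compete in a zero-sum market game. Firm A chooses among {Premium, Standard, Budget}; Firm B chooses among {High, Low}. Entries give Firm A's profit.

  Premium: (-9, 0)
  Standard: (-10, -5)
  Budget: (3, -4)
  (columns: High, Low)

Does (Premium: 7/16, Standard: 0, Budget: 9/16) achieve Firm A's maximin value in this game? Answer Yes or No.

Against High this mix gives (7/16)·(-9) + (9/16)·3 = -9/4.
Against Low this mix gives (7/16)·0 + (9/16)·(-4) = -9/4.
All of Firm B's active replies (High, Low) yield -9/4, and no column does worse for Firm A. The mix makes Firm B indifferent and guarantees -9/4, so it is optimal.

Yes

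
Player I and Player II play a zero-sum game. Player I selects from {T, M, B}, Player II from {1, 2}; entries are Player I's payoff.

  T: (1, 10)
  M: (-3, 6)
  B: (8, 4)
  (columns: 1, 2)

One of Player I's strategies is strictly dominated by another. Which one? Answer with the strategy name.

M

T gives a strictly higher payoff than M against every column: 1 > -3, 10 > 6.
So M is strictly dominated and Player I never plays it.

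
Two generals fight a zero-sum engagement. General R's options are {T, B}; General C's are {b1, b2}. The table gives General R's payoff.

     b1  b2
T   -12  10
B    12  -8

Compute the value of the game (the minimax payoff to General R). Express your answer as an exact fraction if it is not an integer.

Row minima: T → -12, B → -8; maximin = -8.
Column maxima: b1 → 12, b2 → 10; minimax = 10.
-8 ≠ 10, so there is no saddle point; optimal play is mixed.
Let General R play T with probability p. Expected payoff against b1: (-12)p + 12(1−p) = −24p + 12; against b2: 10p + (-8)(1−p) = 18p − 8.
Setting these equal: −24p + 12 = 18p − 8 ⇒ −42p = -20 ⇒ p = 10/21, and the value is (-24)·(10/21) + 12 = 4/7.
For General C: with q = P(b1), equating T's and B's payoffs gives −22q + 10 = 20q − 8 ⇒ q = 3/7.

4/7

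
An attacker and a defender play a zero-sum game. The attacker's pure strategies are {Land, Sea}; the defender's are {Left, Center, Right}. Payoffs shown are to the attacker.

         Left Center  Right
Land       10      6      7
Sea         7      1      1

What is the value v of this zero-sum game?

6

Row minima: Land → 6, Sea → 1; maximin = 6.
Column maxima: Left → 10, Center → 6, Right → 7; minimax = 6.
Since maximin = minimax = 6, there is a saddle point and the value is 6.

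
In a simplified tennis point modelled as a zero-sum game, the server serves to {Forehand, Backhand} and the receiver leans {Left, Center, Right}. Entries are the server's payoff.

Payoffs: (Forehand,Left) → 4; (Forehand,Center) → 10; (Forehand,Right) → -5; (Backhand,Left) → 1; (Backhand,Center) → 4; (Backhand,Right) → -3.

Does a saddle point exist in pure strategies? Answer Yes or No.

Row minima: Forehand → -5, Backhand → -3; maximin = -3.
Column maxima: Left → 4, Center → 10, Right → -3; minimax = -3.
maximin = minimax = -3, so a saddle point exists.

Yes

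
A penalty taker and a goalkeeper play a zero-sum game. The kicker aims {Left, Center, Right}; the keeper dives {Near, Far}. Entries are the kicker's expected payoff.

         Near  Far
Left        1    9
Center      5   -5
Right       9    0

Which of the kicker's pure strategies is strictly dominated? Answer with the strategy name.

Center

Right gives a strictly higher payoff than Center against every column: 9 > 5, 0 > -5.
So Center is strictly dominated and the kicker never plays it.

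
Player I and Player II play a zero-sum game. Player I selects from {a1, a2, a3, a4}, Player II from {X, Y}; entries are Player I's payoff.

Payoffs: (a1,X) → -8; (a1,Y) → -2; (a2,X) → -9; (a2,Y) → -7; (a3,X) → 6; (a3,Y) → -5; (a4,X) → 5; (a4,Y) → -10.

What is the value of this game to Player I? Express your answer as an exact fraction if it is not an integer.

-52/17

Row minima: a1 → -8, a2 → -9, a3 → -5, a4 → -10; maximin = -5.
Column maxima: X → 6, Y → -2; minimax = -2.
-5 ≠ -2, so there is no saddle point; optimal play is mixed.
a2 is strictly dominated by a1, so Player I never plays it.
a4 is strictly dominated by a3, so Player I never plays it.
On the remaining 2×2 (a1, a3 vs X, Y):
Let Player I play a1 with probability p. Expected payoff against X: (-8)p + 6(1−p) = −14p + 6; against Y: (-2)p + (-5)(1−p) = 3p − 5.
Setting these equal: −14p + 6 = 3p − 5 ⇒ −17p = -11 ⇒ p = 11/17, and the value is (-14)·(11/17) + 6 = -52/17.
For Player II: with q = P(X), equating a1's and a3's payoffs gives −6q − 2 = 11q − 5 ⇒ q = 3/17.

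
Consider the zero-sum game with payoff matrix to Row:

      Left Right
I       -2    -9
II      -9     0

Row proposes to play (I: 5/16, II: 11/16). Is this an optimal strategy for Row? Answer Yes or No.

No

Against Left this mix gives (5/16)·(-2) + (11/16)·(-9) = -109/16.
Against Right this mix gives (5/16)·(-9) + (11/16)·0 = -45/16.
Column will play Left, holding Row to -109/16. Shifting weight toward the row that does better against Left would raise this floor (the equalizing mix achieves -81/16 against both Left and Right), so the proposed strategy is not optimal.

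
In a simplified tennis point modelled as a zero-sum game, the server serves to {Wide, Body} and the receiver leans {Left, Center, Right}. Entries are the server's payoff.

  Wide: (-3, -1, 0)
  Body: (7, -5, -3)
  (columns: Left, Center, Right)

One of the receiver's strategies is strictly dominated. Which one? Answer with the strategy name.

Center holds the server's payoff strictly below Right in every row: -1 < 0, -5 < -3.
So Right is strictly dominated for the receiver.

Right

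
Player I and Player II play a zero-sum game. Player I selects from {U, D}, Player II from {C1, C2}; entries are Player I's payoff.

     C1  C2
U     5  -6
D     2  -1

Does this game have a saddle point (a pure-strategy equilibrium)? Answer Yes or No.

Row minima: U → -6, D → -1; maximin = -1.
Column maxima: C1 → 5, C2 → -1; minimax = -1.
maximin = minimax = -1, so a saddle point exists.

Yes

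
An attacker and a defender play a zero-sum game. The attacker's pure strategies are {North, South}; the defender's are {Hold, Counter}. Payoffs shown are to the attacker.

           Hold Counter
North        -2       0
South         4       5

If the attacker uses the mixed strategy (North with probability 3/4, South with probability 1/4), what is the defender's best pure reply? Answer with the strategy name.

Hold

If the defender plays Hold, the attacker's expected payoff is (3/4)·(-2) + (1/4)·4 = -1/2.
If the defender plays Counter, the attacker's expected payoff is (3/4)·0 + (1/4)·5 = 5/4.
The defender minimizes the attacker's payoff; the smallest is -1/2, so the best response is Hold.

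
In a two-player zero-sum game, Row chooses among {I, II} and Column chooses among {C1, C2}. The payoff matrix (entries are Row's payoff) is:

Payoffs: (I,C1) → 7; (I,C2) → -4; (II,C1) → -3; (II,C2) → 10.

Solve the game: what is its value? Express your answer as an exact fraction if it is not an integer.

29/12

Row minima: I → -4, II → -3; maximin = -3.
Column maxima: C1 → 7, C2 → 10; minimax = 7.
-3 ≠ 7, so there is no saddle point; optimal play is mixed.
Let Row play I with probability p. Expected payoff against C1: 7p + (-3)(1−p) = 10p − 3; against C2: (-4)p + 10(1−p) = −14p + 10.
Setting these equal: 10p − 3 = −14p + 10 ⇒ 24p = 13 ⇒ p = 13/24, and the value is (10)·(13/24) − 3 = 29/12.
For Column: with q = P(C1), equating I's and II's payoffs gives 11q − 4 = −13q + 10 ⇒ q = 7/12.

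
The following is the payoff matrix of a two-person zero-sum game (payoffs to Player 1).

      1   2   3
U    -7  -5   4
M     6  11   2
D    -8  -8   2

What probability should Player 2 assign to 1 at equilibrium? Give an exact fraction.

2/15

Row minima: U → -7, M → 2, D → -8; maximin = 2.
Column maxima: 1 → 6, 2 → 11, 3 → 4; minimax = 4.
2 ≠ 4, so there is no saddle point; optimal play is mixed.
D is strictly dominated by U, so Player 1 never plays it.
With D eliminated, 2 is strictly dominated by 1 (it gives Player 1 strictly more in every remaining row), so Player 2 never plays it.
On the remaining 2×2 (U, M vs 1, 3):
Let Player 1 play U with probability p. Expected payoff against 1: (-7)p + 6(1−p) = −13p + 6; against 3: 4p + 2(1−p) = 2p + 2.
Setting these equal: −13p + 6 = 2p + 2 ⇒ −15p = -4 ⇒ p = 4/15, and the value is (-13)·(4/15) + 6 = 38/15.
For Player 2: with q = P(1), equating U's and M's payoffs gives −11q + 4 = 4q + 2 ⇒ q = 2/15.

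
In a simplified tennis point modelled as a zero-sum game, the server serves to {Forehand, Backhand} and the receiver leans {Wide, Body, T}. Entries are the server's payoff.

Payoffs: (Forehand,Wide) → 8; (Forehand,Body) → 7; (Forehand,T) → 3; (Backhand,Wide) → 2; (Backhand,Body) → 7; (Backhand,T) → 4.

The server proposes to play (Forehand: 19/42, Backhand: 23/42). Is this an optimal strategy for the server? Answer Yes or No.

No

Against Wide this mix gives (19/42)·8 + (23/42)·2 = 33/7.
Against Body this mix gives (19/42)·7 + (23/42)·7 = 7.
Against T this mix gives (19/42)·3 + (23/42)·4 = 149/42.
The receiver will play T, holding the server to 149/42. Shifting weight toward the row that does better against T would raise this floor (the equalizing mix achieves 26/7 against both T and Wide), so the proposed strategy is not optimal.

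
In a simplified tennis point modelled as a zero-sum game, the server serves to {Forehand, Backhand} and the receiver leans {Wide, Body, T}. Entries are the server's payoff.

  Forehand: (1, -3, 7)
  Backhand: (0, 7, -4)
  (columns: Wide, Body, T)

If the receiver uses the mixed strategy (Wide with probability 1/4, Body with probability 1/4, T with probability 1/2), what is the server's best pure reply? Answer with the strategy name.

Expected payoff of Forehand: (1/4)·1 + (1/4)·(-3) + (1/2)·7 = 3.
Expected payoff of Backhand: (1/4)·0 + (1/4)·7 + (1/2)·(-4) = -1/4.
The largest is 3, so the server's best response is Forehand.

Forehand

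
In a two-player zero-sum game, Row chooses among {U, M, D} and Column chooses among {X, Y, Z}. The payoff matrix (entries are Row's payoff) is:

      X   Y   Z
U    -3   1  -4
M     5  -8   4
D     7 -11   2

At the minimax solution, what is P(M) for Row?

Row minima: U → -4, M → -8, D → -11; maximin = -4.
Column maxima: X → 7, Y → 1, Z → 4; minimax = 1.
-4 ≠ 1, so there is no saddle point; optimal play is mixed.
X is strictly dominated by Z (it gives Row strictly more in every row), so Column never plays it.
With X eliminated, D is strictly dominated by M (M gives Row strictly more in every remaining column), so Row never plays it.
On the remaining 2×2 (U, M vs Y, Z):
Let Row play U with probability p. Expected payoff against Y: 1p + (-8)(1−p) = 9p − 8; against Z: (-4)p + 4(1−p) = −8p + 4.
Setting these equal: 9p − 8 = −8p + 4 ⇒ 17p = 12 ⇒ p = 12/17, and the value is (9)·(12/17) − 8 = -28/17.
For Column: with q = P(Y), equating U's and M's payoffs gives 5q − 4 = −12q + 4 ⇒ q = 8/17.

5/17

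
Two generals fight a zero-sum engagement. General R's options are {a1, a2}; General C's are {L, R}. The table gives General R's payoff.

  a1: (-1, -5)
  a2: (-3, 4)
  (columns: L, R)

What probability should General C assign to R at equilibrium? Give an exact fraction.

Row minima: a1 → -5, a2 → -3; maximin = -3.
Column maxima: L → -1, R → 4; minimax = -1.
-3 ≠ -1, so there is no saddle point; optimal play is mixed.
Let General R play a1 with probability p. Expected payoff against L: (-1)p + (-3)(1−p) = 2p − 3; against R: (-5)p + 4(1−p) = −9p + 4.
Setting these equal: 2p − 3 = −9p + 4 ⇒ 11p = 7 ⇒ p = 7/11, and the value is (2)·(7/11) − 3 = -19/11.
For General C: with q = P(L), equating a1's and a2's payoffs gives 4q − 5 = −7q + 4 ⇒ q = 9/11.

2/11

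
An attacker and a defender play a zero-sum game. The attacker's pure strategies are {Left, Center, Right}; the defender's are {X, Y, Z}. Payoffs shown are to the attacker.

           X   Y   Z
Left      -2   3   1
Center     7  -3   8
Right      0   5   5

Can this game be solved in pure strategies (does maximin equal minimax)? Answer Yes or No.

Row minima: Left → -2, Center → -3, Right → 0; maximin = 0.
Column maxima: X → 7, Y → 5, Z → 8; minimax = 5.
0 ≠ 5, so no pure-strategy equilibrium exists.

No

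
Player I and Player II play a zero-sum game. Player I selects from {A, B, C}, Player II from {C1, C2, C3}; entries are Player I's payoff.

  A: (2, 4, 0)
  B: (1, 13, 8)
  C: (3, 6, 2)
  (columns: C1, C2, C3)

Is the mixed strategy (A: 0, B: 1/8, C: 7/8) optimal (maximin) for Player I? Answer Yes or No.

Against C1 this mix gives (1/8)·1 + (7/8)·3 = 11/4.
Against C2 this mix gives (1/8)·13 + (7/8)·6 = 55/8.
Against C3 this mix gives (1/8)·8 + (7/8)·2 = 11/4.
All of Player II's active replies (C1, C3) yield 11/4, and no column does worse for Player I. The mix makes Player II indifferent and guarantees 11/4, so it is optimal.

Yes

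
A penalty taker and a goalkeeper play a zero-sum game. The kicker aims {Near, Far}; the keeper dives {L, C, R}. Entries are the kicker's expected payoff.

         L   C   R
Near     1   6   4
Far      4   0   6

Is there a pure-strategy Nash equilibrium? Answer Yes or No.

No

Row minima: Near → 1, Far → 0; maximin = 1.
Column maxima: L → 4, C → 6, R → 6; minimax = 4.
1 ≠ 4, so no pure-strategy equilibrium exists.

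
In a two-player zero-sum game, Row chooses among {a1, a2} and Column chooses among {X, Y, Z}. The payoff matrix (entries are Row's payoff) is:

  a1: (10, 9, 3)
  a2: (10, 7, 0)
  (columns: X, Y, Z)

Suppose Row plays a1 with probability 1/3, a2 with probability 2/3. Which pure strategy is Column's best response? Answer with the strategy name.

If Column plays X, Row's expected payoff is (1/3)·10 + (2/3)·10 = 10.
If Column plays Y, Row's expected payoff is (1/3)·9 + (2/3)·7 = 23/3.
If Column plays Z, Row's expected payoff is (1/3)·3 + (2/3)·0 = 1.
Column minimizes Row's payoff; the smallest is 1, so the best response is Z.

Z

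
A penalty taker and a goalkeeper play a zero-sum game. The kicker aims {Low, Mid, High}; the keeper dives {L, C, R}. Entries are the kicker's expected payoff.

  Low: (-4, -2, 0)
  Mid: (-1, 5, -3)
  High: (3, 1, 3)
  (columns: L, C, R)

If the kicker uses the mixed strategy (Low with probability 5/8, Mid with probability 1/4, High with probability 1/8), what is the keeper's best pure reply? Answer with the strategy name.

If the keeper plays L, the kicker's expected payoff is (5/8)·(-4) + (1/4)·(-1) + (1/8)·3 = -19/8.
If the keeper plays C, the kicker's expected payoff is (5/8)·(-2) + (1/4)·5 + (1/8)·1 = 1/8.
If the keeper plays R, the kicker's expected payoff is (5/8)·0 + (1/4)·(-3) + (1/8)·3 = -3/8.
The keeper minimizes the kicker's payoff; the smallest is -19/8, so the best response is L.

L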